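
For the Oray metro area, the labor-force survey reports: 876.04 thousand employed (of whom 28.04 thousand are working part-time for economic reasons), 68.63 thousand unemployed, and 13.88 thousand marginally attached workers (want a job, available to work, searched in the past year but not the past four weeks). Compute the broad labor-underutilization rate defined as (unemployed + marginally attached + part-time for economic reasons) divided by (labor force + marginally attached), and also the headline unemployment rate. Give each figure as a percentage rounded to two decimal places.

Broad underutilization rate ≈ 11.53%; headline unemployment rate ≈ 7.26%.

Labor force = 876.04 + 68.63 = 944.67 thousand.
Numerator = 68.63 + 13.88 + 28.04 = 110.55 thousand.
Denominator = 944.67 + 13.88 = 958.55 thousand.
Broad rate = 110.55 / 958.55 = 11.53%.
Headline unemployment rate = 68.63 / 944.67 = 7.26%.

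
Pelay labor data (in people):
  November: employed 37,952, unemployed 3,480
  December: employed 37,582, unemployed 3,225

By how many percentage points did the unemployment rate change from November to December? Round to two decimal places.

The unemployment rate changed by −0.50 percentage points.

November: labor force = 37,952 + 3,480 = 41,432; u = 3,480/41,432 = 8.40%.
December: labor force = 37,582 + 3,225 = 40,807; u = 3,225/40,807 = 7.90%.
Change = 7.90% − 8.40% = −0.50 pp.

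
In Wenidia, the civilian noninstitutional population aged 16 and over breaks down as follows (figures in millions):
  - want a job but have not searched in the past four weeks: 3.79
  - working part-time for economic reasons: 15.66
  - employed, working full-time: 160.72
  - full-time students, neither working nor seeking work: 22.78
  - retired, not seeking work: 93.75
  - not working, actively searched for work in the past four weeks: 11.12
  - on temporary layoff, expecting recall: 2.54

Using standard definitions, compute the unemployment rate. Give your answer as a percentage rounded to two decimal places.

Unemployment rate ≈ 7.19%.

Employed = 15.66 + 160.72 = 176.38 million (anyone who worked, including part-time for economic reasons, counts as employed).
Unemployed = 11.12 + 2.54 = 13.66 million (jobless and actively searching, or on temporary layoff).
Labor force = 176.38 + 13.66 = 190.04 million.
Unemployment rate = 13.66 / 190.04 = 7.19%.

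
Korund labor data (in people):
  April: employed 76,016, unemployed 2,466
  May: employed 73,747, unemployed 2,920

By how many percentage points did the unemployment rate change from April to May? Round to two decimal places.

The unemployment rate changed by +0.67 percentage points.

April: labor force = 76,016 + 2,466 = 78,482; u = 2,466/78,482 = 3.14%.
May: labor force = 73,747 + 2,920 = 76,667; u = 2,920/76,667 = 3.81%.
Change = 3.81% − 3.14% = +0.67 pp.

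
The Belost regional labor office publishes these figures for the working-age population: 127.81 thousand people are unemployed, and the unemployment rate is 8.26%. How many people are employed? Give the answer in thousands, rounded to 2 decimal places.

Labor force = U / u = 127.81 / 0.0826 ≈ 1,547.34 thousand.
Employed = labor force − unemployed = 1,547.34 − 127.81 = 1,419.53 thousand.

About 1,419.53 thousand are employed.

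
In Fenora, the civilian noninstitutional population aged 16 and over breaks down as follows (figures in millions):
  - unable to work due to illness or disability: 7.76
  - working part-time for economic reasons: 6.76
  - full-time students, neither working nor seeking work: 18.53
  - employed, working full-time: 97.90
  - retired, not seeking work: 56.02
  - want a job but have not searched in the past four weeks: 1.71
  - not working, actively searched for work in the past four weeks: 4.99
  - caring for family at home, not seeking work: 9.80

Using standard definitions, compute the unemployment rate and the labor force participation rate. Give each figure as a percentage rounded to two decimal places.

Unemployment rate ≈ 4.55%; labor force participation rate ≈ 53.89%.

Employed = 6.76 + 97.90 = 104.66 million (anyone who worked, including part-time for economic reasons, counts as employed).
Unemployed = 4.99 million.
Labor force = 104.66 + 4.99 = 109.65 million.
Not in labor force = 7.76 + 18.53 + 56.02 + 1.71 + 9.80 = 93.82 million (those not working and not actively searching are outside the labor force — including those who want a job but have given up searching).
Civilian working-age population = 109.65 + 93.82 = 203.47 million.
Unemployment rate = 4.99 / 109.65 = 4.55%.
Labor force participation rate = 109.65 / 203.47 = 53.89%.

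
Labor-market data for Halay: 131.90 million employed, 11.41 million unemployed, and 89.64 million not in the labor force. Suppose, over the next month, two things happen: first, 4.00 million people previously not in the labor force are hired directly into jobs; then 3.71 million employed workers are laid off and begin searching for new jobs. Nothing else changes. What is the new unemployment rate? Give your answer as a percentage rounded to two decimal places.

Initially, labor force = 131.90 + 11.41 = 143.31 million, so u = 11.41/143.31 = 7.96%.
After the first change, employed and labor force both rise by 4.00; unemployed unchanged → E = 135.90, U = 11.41, labor force = 147.31 million.
After the second change, employed falls and unemployed rises by 3.71; labor force unchanged → E = 132.19, U = 15.12, labor force = 147.31 million.
New unemployment rate = 15.12 / 147.31 = 10.26%.

New unemployment rate ≈ 10.26%.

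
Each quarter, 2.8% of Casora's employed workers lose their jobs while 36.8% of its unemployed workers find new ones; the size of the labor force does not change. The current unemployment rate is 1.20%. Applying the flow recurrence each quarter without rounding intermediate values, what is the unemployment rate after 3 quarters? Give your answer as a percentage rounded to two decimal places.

With a fixed labor force, u_{t+1} = u_t + s·(1−u_t) − f·u_t = u_t·(1−s−f) + s.
Here 1−s−f = 0.604 and s = 0.028.
u_1 = 0.012000 × 0.604 + 0.028 = 0.035248.
u_2 = 0.035248 × 0.604 + 0.028 = 0.049290.
u_3 = 0.049290 × 0.604 + 0.028 = 0.057771.

Unemployment rate after three quarters ≈ 5.78%.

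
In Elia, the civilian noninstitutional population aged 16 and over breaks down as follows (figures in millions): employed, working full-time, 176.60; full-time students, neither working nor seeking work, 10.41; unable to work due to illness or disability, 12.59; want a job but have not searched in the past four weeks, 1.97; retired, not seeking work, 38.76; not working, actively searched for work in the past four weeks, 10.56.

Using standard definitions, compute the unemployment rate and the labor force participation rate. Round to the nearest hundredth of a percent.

Employed = 176.60 million.
Unemployed = 10.56 million.
Labor force = 176.60 + 10.56 = 187.16 million.
Not in labor force = 10.41 + 12.59 + 1.97 + 38.76 = 63.73 million (those not working and not actively searching are outside the labor force — including those who want a job but have given up searching).
Civilian working-age population = 187.16 + 63.73 = 250.89 million.
Unemployment rate = 10.56 / 187.16 = 5.64%.
Labor force participation rate = 187.16 / 250.89 = 74.60%.

Unemployment rate ≈ 5.64%; labor force participation rate ≈ 74.60%.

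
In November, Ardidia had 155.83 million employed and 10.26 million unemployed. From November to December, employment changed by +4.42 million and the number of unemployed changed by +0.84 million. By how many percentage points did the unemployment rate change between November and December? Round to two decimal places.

November: labor force = 155.83 + 10.26 = 166.09; u = 10.26/166.09 = 6.18%.
December: labor force = 160.25 + 11.10 = 171.35; u = 11.10/171.35 = 6.48%.
Change = 6.48% − 6.18% = +0.30 pp.

The unemployment rate changed by +0.30 percentage points.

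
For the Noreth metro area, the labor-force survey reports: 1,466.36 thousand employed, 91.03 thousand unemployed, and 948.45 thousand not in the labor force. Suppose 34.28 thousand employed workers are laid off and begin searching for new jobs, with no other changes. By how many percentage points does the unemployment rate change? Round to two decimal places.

Initially, labor force = 1,466.36 + 91.03 = 1,557.39 thousand, so u = 91.03/1,557.39 = 5.85%.
After the change, employed falls and unemployed rises by 34.28; labor force unchanged → E = 1,432.08, U = 125.31, labor force = 1,557.39 thousand.
New unemployment rate = 125.31 / 1,557.39 = 8.05%.
Change = 8.05% − 5.85% = +2.20 percentage points.

The unemployment rate changes by +2.20 percentage points.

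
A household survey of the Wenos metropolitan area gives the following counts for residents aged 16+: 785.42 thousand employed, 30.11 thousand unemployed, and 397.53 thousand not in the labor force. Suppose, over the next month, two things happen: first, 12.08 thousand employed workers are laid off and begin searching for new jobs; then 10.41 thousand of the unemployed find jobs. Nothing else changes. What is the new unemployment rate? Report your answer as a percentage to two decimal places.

New unemployment rate ≈ 3.90%.

Initially, labor force = 785.42 + 30.11 = 815.53 thousand, so u = 30.11/815.53 = 3.69%.
After the first change, employed falls and unemployed rises by 12.08; labor force unchanged → E = 773.34, U = 42.19, labor force = 815.53 thousand.
After the second change, unemployed falls and employed rises by 10.41; labor force unchanged → E = 783.75, U = 31.78, labor force = 815.53 thousand.
New unemployment rate = 31.78 / 815.53 = 3.90%.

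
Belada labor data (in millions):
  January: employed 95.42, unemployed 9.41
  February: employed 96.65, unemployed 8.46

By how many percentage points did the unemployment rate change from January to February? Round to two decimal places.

January: labor force = 95.42 + 9.41 = 104.83; u = 9.41/104.83 = 8.98%.
February: labor force = 96.65 + 8.46 = 105.11; u = 8.46/105.11 = 8.05%.
Change = 8.05% − 8.98% = −0.93 pp.

The unemployment rate changed by −0.93 percentage points.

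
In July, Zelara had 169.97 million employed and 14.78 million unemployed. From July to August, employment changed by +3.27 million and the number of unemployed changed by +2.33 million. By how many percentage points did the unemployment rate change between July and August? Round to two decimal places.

The unemployment rate changed by +0.99 percentage points.

July: labor force = 169.97 + 14.78 = 184.75; u = 14.78/184.75 = 8.00%.
August: labor force = 173.24 + 17.11 = 190.35; u = 17.11/190.35 = 8.99%.
Change = 8.99% − 8.00% = +0.99 pp.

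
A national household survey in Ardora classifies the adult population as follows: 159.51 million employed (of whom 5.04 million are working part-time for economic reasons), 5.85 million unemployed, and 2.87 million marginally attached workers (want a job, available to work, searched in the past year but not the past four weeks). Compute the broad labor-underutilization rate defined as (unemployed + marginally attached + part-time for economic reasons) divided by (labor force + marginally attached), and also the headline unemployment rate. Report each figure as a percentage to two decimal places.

Broad underutilization rate ≈ 8.18%; headline unemployment rate ≈ 3.54%.

Labor force = 159.51 + 5.85 = 165.36 million.
Numerator = 5.85 + 2.87 + 5.04 = 13.76 million.
Denominator = 165.36 + 2.87 = 168.23 million.
Broad rate = 13.76 / 168.23 = 8.18%.
Headline unemployment rate = 5.85 / 165.36 = 3.54%.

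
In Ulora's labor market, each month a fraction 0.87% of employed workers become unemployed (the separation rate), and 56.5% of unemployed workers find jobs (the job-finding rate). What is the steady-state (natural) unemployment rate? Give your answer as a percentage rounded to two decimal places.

At steady state the flows balance: s·E = f·U, so U/(E+U) = s/(s+f).
u* = 0.87 / (0.87 + 56.5) = 0.87 / 57.37 = 1.52%.

Steady-state unemployment rate ≈ 1.52%.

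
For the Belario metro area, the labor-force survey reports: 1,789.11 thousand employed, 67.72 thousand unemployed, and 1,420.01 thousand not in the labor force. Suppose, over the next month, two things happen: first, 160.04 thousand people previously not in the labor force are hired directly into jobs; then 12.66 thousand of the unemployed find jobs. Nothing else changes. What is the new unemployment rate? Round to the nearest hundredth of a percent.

New unemployment rate ≈ 2.73%.

Initially, labor force = 1,789.11 + 67.72 = 1,856.83 thousand, so u = 67.72/1,856.83 = 3.65%.
After the first change, employed and labor force both rise by 160.04; unemployed unchanged → E = 1,949.15, U = 67.72, labor force = 2,016.87 thousand.
After the second change, unemployed falls and employed rises by 12.66; labor force unchanged → E = 1,961.81, U = 55.06, labor force = 2,016.87 thousand.
New unemployment rate = 55.06 / 2,016.87 = 2.73%.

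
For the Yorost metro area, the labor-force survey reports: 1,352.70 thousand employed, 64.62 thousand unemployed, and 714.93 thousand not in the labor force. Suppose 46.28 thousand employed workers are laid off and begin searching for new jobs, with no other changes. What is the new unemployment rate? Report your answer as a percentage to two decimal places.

New unemployment rate ≈ 7.82%.

Initially, labor force = 1,352.70 + 64.62 = 1,417.32 thousand, so u = 64.62/1,417.32 = 4.56%.
After the change, employed falls and unemployed rises by 46.28; labor force unchanged → E = 1,306.42, U = 110.90, labor force = 1,417.32 thousand.
New unemployment rate = 110.90 / 1,417.32 = 7.82%.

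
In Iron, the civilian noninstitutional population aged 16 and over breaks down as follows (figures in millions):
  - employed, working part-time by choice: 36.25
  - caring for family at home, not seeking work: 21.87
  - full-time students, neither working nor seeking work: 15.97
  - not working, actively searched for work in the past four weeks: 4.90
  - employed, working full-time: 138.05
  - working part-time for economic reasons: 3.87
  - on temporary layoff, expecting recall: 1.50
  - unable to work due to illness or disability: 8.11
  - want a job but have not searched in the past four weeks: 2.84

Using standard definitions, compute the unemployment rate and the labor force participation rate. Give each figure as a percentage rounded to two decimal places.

Employed = 36.25 + 138.05 + 3.87 = 178.17 million (anyone who worked, including part-time for economic reasons, counts as employed).
Unemployed = 4.90 + 1.50 = 6.40 million (jobless and actively searching, or on temporary layoff).
Labor force = 178.17 + 6.40 = 184.57 million.
Not in labor force = 21.87 + 15.97 + 8.11 + 2.84 = 48.79 million (those not working and not actively searching are outside the labor force — including those who want a job but have given up searching).
Civilian working-age population = 184.57 + 48.79 = 233.36 million.
Unemployment rate = 6.40 / 184.57 = 3.47%.
Labor force participation rate = 184.57 / 233.36 = 79.09%.

Unemployment rate ≈ 3.47%; labor force participation rate ≈ 79.09%.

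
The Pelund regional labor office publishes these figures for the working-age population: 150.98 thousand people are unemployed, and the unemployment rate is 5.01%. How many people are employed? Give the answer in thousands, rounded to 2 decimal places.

About 2,862.59 thousand are employed.

Labor force = U / u = 150.98 / 0.0501 ≈ 3,013.57 thousand.
Employed = labor force − unemployed = 3,013.57 − 150.98 = 2,862.59 thousand.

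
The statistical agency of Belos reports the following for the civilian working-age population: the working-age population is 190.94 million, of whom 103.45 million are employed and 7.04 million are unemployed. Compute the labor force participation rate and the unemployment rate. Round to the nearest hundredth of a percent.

Labor force participation rate ≈ 57.87%; unemployment rate ≈ 6.37%.

Labor force = employed + unemployed = 103.45 + 7.04 = 110.49 million.
Unemployment rate = 7.04 / 110.49 = 6.37%.
Labor force participation rate = 110.49 / 190.94 = 57.87%.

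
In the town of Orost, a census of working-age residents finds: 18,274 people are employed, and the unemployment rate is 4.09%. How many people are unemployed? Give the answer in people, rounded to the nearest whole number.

About 779 are unemployed.

Let U be the number unemployed. The labor force is E + U, and U/(E+U) = 0.0409.
So U = 0.0409 × 18,274 / (1 − 0.0409) = 747.41 / 0.9591 ≈ 779.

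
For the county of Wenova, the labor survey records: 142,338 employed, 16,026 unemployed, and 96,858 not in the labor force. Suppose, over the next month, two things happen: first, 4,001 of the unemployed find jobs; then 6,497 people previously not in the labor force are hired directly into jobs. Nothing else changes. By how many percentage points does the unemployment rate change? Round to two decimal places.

The unemployment rate changes by −2.83 percentage points.

Initially, labor force = 142,338 + 16,026 = 158,364, so u = 16,026/158,364 = 10.12%.
After the first change, unemployed falls and employed rises by 4,001; labor force unchanged → E = 146,339, U = 12,025, labor force = 158,364.
After the second change, employed and labor force both rise by 6,497; unemployed unchanged → E = 152,836, U = 12,025, labor force = 164,861.
New unemployment rate = 12,025 / 164,861 = 7.29%.
Change = 7.29% − 10.12% = −2.83 percentage points.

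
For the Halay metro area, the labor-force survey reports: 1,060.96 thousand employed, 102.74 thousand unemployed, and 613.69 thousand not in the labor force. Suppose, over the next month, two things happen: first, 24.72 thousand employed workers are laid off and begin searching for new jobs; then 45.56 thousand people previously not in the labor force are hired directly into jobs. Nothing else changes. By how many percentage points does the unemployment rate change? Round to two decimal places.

Initially, labor force = 1,060.96 + 102.74 = 1,163.70 thousand, so u = 102.74/1,163.70 = 8.83%.
After the first change, employed falls and unemployed rises by 24.72; labor force unchanged → E = 1,036.24, U = 127.46, labor force = 1,163.70 thousand.
After the second change, employed and labor force both rise by 45.56; unemployed unchanged → E = 1,081.80, U = 127.46, labor force = 1,209.26 thousand.
New unemployment rate = 127.46 / 1,209.26 = 10.54%.
Change = 10.54% − 8.83% = +1.71 percentage points.

The unemployment rate changes by +1.71 percentage points.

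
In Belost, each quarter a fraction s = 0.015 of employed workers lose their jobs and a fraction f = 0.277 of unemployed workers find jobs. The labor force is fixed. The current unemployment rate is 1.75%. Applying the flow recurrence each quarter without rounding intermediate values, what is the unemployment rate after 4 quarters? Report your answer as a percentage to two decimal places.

Unemployment rate after four quarters ≈ 4.29%.

With a fixed labor force, u_{t+1} = u_t + s·(1−u_t) − f·u_t = u_t·(1−s−f) + s.
Here 1−s−f = 0.708 and s = 0.015.
u_1 = 0.017500 × 0.708 + 0.015 = 0.027390.
u_2 = 0.027390 × 0.708 + 0.015 = 0.034392.
u_3 = 0.034392 × 0.708 + 0.015 = 0.039350.
u_4 = 0.039350 × 0.708 + 0.015 = 0.042860.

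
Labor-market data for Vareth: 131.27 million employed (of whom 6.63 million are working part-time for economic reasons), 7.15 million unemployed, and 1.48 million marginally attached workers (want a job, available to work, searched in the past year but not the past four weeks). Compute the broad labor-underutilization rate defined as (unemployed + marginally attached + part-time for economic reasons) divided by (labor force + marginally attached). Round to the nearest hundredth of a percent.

Labor force = 131.27 + 7.15 = 138.42 million.
Numerator = 7.15 + 1.48 + 6.63 = 15.26 million.
Denominator = 138.42 + 1.48 = 139.90 million.
Broad rate = 15.26 / 139.90 = 10.91%.

Broad underutilization rate ≈ 10.91%.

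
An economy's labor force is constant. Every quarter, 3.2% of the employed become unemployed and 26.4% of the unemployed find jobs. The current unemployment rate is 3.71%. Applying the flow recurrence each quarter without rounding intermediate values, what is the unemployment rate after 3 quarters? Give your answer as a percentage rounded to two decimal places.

With a fixed labor force, u_{t+1} = u_t + s·(1−u_t) − f·u_t = u_t·(1−s−f) + s.
Here 1−s−f = 0.704 and s = 0.032.
u_1 = 0.037100 × 0.704 + 0.032 = 0.058118.
u_2 = 0.058118 × 0.704 + 0.032 = 0.072915.
u_3 = 0.072915 × 0.704 + 0.032 = 0.083332.

Unemployment rate after three quarters ≈ 8.33%.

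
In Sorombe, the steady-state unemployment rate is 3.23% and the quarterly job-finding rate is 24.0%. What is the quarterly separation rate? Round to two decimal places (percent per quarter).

Separation rate ≈ 0.80% per quarter.

From u* = s/(s+f): s = u·f/(1−u).
s = 0.0323 × 24.0 / (1 − 0.0323) = 0.7752 / 0.9677 ≈ 0.80% per quarter.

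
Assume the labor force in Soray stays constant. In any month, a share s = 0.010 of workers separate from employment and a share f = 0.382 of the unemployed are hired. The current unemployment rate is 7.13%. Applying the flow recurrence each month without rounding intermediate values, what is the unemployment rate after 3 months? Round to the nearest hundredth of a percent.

Unemployment rate after three months ≈ 3.58%.

With a fixed labor force, u_{t+1} = u_t + s·(1−u_t) − f·u_t = u_t·(1−s−f) + s.
Here 1−s−f = 0.608 and s = 0.010.
u_1 = 0.071300 × 0.608 + 0.010 = 0.053350.
u_2 = 0.053350 × 0.608 + 0.010 = 0.042437.
u_3 = 0.042437 × 0.608 + 0.010 = 0.035802.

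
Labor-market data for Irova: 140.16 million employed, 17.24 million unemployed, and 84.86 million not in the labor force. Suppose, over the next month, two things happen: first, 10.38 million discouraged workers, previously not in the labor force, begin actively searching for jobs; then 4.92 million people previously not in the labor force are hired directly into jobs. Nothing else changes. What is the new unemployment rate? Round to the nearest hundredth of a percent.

Initially, labor force = 140.16 + 17.24 = 157.40 million, so u = 17.24/157.40 = 10.95%.
After the first change, unemployed and labor force both rise by 10.38 → E = 140.16, U = 27.62, labor force = 167.78 million.
After the second change, employed and labor force both rise by 4.92; unemployed unchanged → E = 145.08, U = 27.62, labor force = 172.70 million.
New unemployment rate = 27.62 / 172.70 = 15.99%.

New unemployment rate ≈ 15.99%.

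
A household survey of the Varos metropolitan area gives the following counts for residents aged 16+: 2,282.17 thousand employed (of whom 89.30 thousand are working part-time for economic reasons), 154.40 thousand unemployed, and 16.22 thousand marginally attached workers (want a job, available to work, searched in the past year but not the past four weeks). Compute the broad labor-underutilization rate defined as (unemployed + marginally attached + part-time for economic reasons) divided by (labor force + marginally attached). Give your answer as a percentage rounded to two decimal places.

Labor force = 2,282.17 + 154.40 = 2,436.57 thousand.
Numerator = 154.40 + 16.22 + 89.30 = 259.92 thousand.
Denominator = 2,436.57 + 16.22 = 2,452.79 thousand.
Broad rate = 259.92 / 2,452.79 = 10.60%.

Broad underutilization rate ≈ 10.60%.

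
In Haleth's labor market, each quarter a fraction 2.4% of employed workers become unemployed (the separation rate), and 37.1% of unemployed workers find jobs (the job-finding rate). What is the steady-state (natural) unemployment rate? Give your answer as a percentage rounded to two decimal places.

Steady-state unemployment rate ≈ 6.08%.

At steady state the flows balance: s·E = f·U, so U/(E+U) = s/(s+f).
u* = 2.4 / (2.4 + 37.1) = 2.4 / 39.50 = 6.08%.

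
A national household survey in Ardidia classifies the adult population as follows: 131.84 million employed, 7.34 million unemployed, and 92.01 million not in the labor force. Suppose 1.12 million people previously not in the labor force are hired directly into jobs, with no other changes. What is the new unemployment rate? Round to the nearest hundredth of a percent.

New unemployment rate ≈ 5.23%.

Initially, labor force = 131.84 + 7.34 = 139.18 million, so u = 7.34/139.18 = 5.27%.
After the change, employed and labor force both rise by 1.12; unemployed unchanged → E = 132.96, U = 7.34, labor force = 140.30 million.
New unemployment rate = 7.34 / 140.30 = 5.23%.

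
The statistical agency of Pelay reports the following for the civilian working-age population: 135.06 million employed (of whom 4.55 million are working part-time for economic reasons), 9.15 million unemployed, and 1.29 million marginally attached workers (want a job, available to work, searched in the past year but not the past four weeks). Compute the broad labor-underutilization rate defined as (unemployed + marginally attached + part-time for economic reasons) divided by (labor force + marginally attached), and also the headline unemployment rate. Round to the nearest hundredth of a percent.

Labor force = 135.06 + 9.15 = 144.21 million.
Numerator = 9.15 + 1.29 + 4.55 = 14.99 million.
Denominator = 144.21 + 1.29 = 145.50 million.
Broad rate = 14.99 / 145.50 = 10.30%.
Headline unemployment rate = 9.15 / 144.21 = 6.34%.

Broad underutilization rate ≈ 10.30%; headline unemployment rate ≈ 6.34%.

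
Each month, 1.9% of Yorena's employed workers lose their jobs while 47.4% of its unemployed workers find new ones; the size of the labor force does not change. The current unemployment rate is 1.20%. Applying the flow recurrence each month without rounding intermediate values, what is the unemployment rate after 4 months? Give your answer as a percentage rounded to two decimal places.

Unemployment rate after four months ≈ 3.68%.

With a fixed labor force, u_{t+1} = u_t + s·(1−u_t) − f·u_t = u_t·(1−s−f) + s.
Here 1−s−f = 0.507 and s = 0.019.
u_1 = 0.012000 × 0.507 + 0.019 = 0.025084.
u_2 = 0.025084 × 0.507 + 0.019 = 0.031718.
u_3 = 0.031718 × 0.507 + 0.019 = 0.035081.
u_4 = 0.035081 × 0.507 + 0.019 = 0.036786.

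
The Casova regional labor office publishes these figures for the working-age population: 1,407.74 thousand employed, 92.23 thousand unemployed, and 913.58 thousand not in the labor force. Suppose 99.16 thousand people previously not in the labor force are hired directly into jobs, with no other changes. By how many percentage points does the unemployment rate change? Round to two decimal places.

The unemployment rate changes by −0.38 percentage points.

Initially, labor force = 1,407.74 + 92.23 = 1,499.97 thousand, so u = 92.23/1,499.97 = 6.15%.
After the change, employed and labor force both rise by 99.16; unemployed unchanged → E = 1,506.90, U = 92.23, labor force = 1,599.13 thousand.
New unemployment rate = 92.23 / 1,599.13 = 5.77%.
Change = 5.77% − 6.15% = −0.38 percentage points.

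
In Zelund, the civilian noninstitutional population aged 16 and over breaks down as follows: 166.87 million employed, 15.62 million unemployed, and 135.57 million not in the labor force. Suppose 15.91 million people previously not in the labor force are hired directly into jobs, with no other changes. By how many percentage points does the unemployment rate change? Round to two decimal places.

The unemployment rate changes by −0.69 percentage points.

Initially, labor force = 166.87 + 15.62 = 182.49 million, so u = 15.62/182.49 = 8.56%.
After the change, employed and labor force both rise by 15.91; unemployed unchanged → E = 182.78, U = 15.62, labor force = 198.40 million.
New unemployment rate = 15.62 / 198.40 = 7.87%.
Change = 7.87% − 8.56% = −0.69 percentage points.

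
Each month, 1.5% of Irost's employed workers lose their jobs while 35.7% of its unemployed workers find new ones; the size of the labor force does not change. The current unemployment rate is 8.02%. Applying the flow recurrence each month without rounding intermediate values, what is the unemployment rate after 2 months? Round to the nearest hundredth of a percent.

With a fixed labor force, u_{t+1} = u_t + s·(1−u_t) − f·u_t = u_t·(1−s−f) + s.
Here 1−s−f = 0.628 and s = 0.015.
u_1 = 0.080200 × 0.628 + 0.015 = 0.065366.
u_2 = 0.065366 × 0.628 + 0.015 = 0.056050.

Unemployment rate after two months ≈ 5.60%.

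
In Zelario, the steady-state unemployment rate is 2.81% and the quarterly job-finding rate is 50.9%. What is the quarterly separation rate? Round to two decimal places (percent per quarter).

Separation rate ≈ 1.47% per quarter.

From u* = s/(s+f): s = u·f/(1−u).
s = 0.0281 × 50.9 / (1 − 0.0281) = 1.4303 / 0.9719 ≈ 1.47% per quarter.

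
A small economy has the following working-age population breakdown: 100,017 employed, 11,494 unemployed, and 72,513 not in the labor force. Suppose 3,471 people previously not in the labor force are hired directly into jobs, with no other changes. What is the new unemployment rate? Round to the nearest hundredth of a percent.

Initially, labor force = 100,017 + 11,494 = 111,511, so u = 11,494/111,511 = 10.31%.
After the change, employed and labor force both rise by 3,471; unemployed unchanged → E = 103,488, U = 11,494, labor force = 114,982.
New unemployment rate = 11,494 / 114,982 = 10.00%.

New unemployment rate ≈ 10.00%.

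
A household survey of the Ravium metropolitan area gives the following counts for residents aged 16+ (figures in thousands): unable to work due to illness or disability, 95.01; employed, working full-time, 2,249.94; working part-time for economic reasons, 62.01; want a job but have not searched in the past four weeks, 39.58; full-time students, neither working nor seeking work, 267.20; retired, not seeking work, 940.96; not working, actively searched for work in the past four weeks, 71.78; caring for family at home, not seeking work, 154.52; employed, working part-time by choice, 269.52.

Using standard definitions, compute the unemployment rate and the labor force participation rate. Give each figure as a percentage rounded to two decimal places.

Employed = 2,249.94 + 62.01 + 269.52 = 2,581.47 thousand (anyone who worked, including part-time for economic reasons, counts as employed).
Unemployed = 71.78 thousand.
Labor force = 2,581.47 + 71.78 = 2,653.25 thousand.
Not in labor force = 95.01 + 39.58 + 267.20 + 940.96 + 154.52 = 1,497.27 thousand (those not working and not actively searching are outside the labor force — including those who want a job but have given up searching).
Civilian working-age population = 2,653.25 + 1,497.27 = 4,150.52 thousand.
Unemployment rate = 71.78 / 2,653.25 = 2.71%.
Labor force participation rate = 2,653.25 / 4,150.52 = 63.93%.

Unemployment rate ≈ 2.71%; labor force participation rate ≈ 63.93%.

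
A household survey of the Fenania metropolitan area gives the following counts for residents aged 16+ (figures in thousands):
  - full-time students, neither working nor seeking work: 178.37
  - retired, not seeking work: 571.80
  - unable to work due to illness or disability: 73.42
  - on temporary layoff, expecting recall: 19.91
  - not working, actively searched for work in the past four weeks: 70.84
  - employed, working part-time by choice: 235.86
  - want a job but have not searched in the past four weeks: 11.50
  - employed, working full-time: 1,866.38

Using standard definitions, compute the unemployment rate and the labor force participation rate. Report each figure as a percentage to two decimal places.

Employed = 235.86 + 1,866.38 = 2,102.24 thousand.
Unemployed = 19.91 + 70.84 = 90.75 thousand (jobless and actively searching, or on temporary layoff).
Labor force = 2,102.24 + 90.75 = 2,192.99 thousand.
Not in labor force = 178.37 + 571.80 + 73.42 + 11.50 = 835.09 thousand (those not working and not actively searching are outside the labor force — including those who want a job but have given up searching).
Civilian working-age population = 2,192.99 + 835.09 = 3,028.08 thousand.
Unemployment rate = 90.75 / 2,192.99 = 4.14%.
Labor force participation rate = 2,192.99 / 3,028.08 = 72.42%.

Unemployment rate ≈ 4.14%; labor force participation rate ≈ 72.42%.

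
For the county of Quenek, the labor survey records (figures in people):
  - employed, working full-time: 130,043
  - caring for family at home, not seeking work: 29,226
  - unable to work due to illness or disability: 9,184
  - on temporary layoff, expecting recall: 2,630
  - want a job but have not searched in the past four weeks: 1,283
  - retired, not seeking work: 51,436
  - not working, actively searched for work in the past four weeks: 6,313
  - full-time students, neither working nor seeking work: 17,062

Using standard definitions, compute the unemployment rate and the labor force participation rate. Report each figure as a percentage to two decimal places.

Unemployment rate ≈ 6.43%; labor force participation rate ≈ 56.23%.

Employed = 130,043.
Unemployed = 2,630 + 6,313 = 8,943 (jobless and actively searching, or on temporary layoff).
Labor force = 130,043 + 8,943 = 138,986.
Not in labor force = 29,226 + 9,184 + 1,283 + 51,436 + 17,062 = 108,191 (those not working and not actively searching are outside the labor force — including those who want a job but have given up searching).
Civilian working-age population = 138,986 + 108,191 = 247,177.
Unemployment rate = 8,943 / 138,986 = 6.43%.
Labor force participation rate = 138,986 / 247,177 = 56.23%.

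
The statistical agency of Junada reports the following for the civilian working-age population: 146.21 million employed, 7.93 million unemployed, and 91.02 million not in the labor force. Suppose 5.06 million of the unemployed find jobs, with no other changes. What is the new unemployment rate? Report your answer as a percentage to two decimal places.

Initially, labor force = 146.21 + 7.93 = 154.14 million, so u = 7.93/154.14 = 5.14%.
After the change, unemployed falls and employed rises by 5.06; labor force unchanged → E = 151.27, U = 2.87, labor force = 154.14 million.
New unemployment rate = 2.87 / 154.14 = 1.86%.

New unemployment rate ≈ 1.86%.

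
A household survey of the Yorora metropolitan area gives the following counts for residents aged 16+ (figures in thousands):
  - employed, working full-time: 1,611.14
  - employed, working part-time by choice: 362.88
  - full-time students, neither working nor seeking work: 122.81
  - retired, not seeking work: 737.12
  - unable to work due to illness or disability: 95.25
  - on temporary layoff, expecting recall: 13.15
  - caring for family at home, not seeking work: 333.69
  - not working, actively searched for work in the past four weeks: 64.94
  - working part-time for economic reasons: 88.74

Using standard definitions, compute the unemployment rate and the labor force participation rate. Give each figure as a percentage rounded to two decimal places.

Unemployment rate ≈ 3.65%; labor force participation rate ≈ 62.42%.

Employed = 1,611.14 + 362.88 + 88.74 = 2,062.76 thousand (anyone who worked, including part-time for economic reasons, counts as employed).
Unemployed = 13.15 + 64.94 = 78.09 thousand (jobless and actively searching, or on temporary layoff).
Labor force = 2,062.76 + 78.09 = 2,140.85 thousand.
Not in labor force = 122.81 + 737.12 + 95.25 + 333.69 = 1,288.87 thousand (those not working and not actively searching are outside the labor force).
Civilian working-age population = 2,140.85 + 1,288.87 = 3,429.72 thousand.
Unemployment rate = 78.09 / 2,140.85 = 3.65%.
Labor force participation rate = 2,140.85 / 3,429.72 = 62.42%.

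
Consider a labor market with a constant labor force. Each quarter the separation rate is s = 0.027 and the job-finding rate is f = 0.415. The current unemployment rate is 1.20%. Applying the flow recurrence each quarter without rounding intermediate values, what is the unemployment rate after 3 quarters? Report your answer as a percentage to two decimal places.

With a fixed labor force, u_{t+1} = u_t + s·(1−u_t) − f·u_t = u_t·(1−s−f) + s.
Here 1−s−f = 0.558 and s = 0.027.
u_1 = 0.012000 × 0.558 + 0.027 = 0.033696.
u_2 = 0.033696 × 0.558 + 0.027 = 0.045802.
u_3 = 0.045802 × 0.558 + 0.027 = 0.052558.

Unemployment rate after three quarters ≈ 5.26%.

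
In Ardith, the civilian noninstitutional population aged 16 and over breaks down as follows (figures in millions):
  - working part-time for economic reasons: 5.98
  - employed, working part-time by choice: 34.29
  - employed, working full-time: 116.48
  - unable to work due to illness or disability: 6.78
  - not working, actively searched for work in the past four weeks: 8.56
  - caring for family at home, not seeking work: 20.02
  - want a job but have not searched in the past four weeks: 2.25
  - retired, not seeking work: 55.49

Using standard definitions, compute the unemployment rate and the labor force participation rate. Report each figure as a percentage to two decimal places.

Employed = 5.98 + 34.29 + 116.48 = 156.75 million (anyone who worked, including part-time for economic reasons, counts as employed).
Unemployed = 8.56 million.
Labor force = 156.75 + 8.56 = 165.31 million.
Not in labor force = 6.78 + 20.02 + 2.25 + 55.49 = 84.54 million (those not working and not actively searching are outside the labor force — including those who want a job but have given up searching).
Civilian working-age population = 165.31 + 84.54 = 249.85 million.
Unemployment rate = 8.56 / 165.31 = 5.18%.
Labor force participation rate = 165.31 / 249.85 = 66.16%.

Unemployment rate ≈ 5.18%; labor force participation rate ≈ 66.16%.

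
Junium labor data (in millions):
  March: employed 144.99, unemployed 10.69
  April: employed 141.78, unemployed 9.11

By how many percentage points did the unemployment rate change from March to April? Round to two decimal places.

The unemployment rate changed by −0.83 percentage points.

March: labor force = 144.99 + 10.69 = 155.68; u = 10.69/155.68 = 6.87%.
April: labor force = 141.78 + 9.11 = 150.89; u = 9.11/150.89 = 6.04%.
Change = 6.04% − 6.87% = −0.83 pp.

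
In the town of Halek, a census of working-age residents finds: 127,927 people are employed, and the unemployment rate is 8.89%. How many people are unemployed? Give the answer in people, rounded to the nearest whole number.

About 12,482 are unemployed.

Let U be the number unemployed. The labor force is E + U, and U/(E+U) = 0.0889.
So U = 0.0889 × 127,927 / (1 − 0.0889) = 11372.71 / 0.9111 ≈ 12,482.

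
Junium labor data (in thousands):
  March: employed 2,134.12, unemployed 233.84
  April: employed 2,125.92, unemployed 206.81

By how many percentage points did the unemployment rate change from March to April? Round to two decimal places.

The unemployment rate changed by −1.01 percentage points.

March: labor force = 2,134.12 + 233.84 = 2,367.96; u = 233.84/2,367.96 = 9.88%.
April: labor force = 2,125.92 + 206.81 = 2,332.73; u = 206.81/2,332.73 = 8.87%.
Change = 8.87% − 9.88% = −1.01 pp.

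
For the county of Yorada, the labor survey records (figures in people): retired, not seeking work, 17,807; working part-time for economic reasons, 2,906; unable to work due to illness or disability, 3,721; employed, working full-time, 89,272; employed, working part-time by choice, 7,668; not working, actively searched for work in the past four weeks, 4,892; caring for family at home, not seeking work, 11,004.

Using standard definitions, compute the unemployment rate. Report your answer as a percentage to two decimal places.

Unemployment rate ≈ 4.67%.

Employed = 2,906 + 89,272 + 7,668 = 99,846 (anyone who worked, including part-time for economic reasons, counts as employed).
Unemployed = 4,892.
Labor force = 99,846 + 4,892 = 104,738.
Unemployment rate = 4,892 / 104,738 = 4.67%.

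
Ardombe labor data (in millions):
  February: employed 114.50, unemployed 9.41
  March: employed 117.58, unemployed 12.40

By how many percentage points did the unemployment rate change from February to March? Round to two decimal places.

The unemployment rate changed by +1.95 percentage points.

February: labor force = 114.50 + 9.41 = 123.91; u = 9.41/123.91 = 7.59%.
March: labor force = 117.58 + 12.40 = 129.98; u = 12.40/129.98 = 9.54%.
Change = 9.54% − 7.59% = +1.95 pp.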